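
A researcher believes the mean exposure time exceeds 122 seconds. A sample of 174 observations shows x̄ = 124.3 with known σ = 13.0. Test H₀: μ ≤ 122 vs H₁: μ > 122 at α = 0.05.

z = 2.334. Critical value: 1.645. Reject H₀.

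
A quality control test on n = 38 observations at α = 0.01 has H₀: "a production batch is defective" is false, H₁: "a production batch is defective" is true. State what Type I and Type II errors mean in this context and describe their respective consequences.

Type I (false positive): concluding that a production batch is defective when it is not — scrapping a good batch — wasted material and cost for no reason. Type II (false negative): failing to conclude that a production batch is defective when it is — shipping a defective batch — faulty products reach customers. Which is costlier depends on domain priorities and is a judgement call rather than a statistical fact.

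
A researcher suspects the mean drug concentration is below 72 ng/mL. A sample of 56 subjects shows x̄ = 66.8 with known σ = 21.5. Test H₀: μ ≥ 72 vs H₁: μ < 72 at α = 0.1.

z = -1.81. Critical value: -1.28. Reject H₀.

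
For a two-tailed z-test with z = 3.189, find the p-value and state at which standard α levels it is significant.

p = 2·P(Z > |3.189|) = 2·(1 - Φ(3.189)) ≈ 0.0014. Significant at α = 0.1; Significant at α = 0.05; Significant at α = 0.01.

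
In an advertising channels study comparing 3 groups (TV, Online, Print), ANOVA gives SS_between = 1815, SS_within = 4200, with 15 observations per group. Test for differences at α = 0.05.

df_between = 2, df_within = 42. F = MS_between/MS_within = 907.5/100.0 = 9.075. F_crit ≈ 3.22. Reject H₀. At least one mean differs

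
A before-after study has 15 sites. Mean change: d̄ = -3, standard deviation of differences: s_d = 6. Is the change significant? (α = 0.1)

t = d̄/(s_d/√n) = -3/(6/√15) = -1.936. df = 14, critical t = ±1.761. Reject H₀.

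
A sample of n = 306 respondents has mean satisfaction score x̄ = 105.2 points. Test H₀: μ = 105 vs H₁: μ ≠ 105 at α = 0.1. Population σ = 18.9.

z = (x̄ - μ₀)/(σ/√n) = (105.2 - 105)/(18.9/√306) = 0.185. Critical value: ±1.645. Since |0.185| ≤ 1.645, Fail to reject H₀.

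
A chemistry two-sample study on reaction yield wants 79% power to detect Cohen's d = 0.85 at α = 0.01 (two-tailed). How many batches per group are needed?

z_{α/2} = 2.576, z_β = Φ⁻¹(0.79) = 0.806. For large effect (d = 0.85): n per group = 2(z_{α/2} + z_β)²/d² = 2(2.576 + 0.806)²/0.85² = 31.7 → 32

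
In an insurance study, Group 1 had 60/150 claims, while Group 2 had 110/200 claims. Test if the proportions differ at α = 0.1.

p̂₁ = 0.4, p̂₂ = 0.55, pooled p̂ = 0.486. z = -2.779. Critical: ±1.645. Reject H₀.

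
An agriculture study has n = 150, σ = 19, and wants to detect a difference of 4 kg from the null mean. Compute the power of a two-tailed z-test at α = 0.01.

SE = σ/√n = 19/√150 = 1.551. Non-centrality λ = d/SE = 4/1.551 = 2.578. Power ≈ Φ(λ - z_{α/2}) = Φ(2.578 - 2.576) = Φ(0.002) = 0.501.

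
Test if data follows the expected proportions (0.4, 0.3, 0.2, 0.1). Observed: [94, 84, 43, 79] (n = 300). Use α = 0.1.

Expected: [120.0, 90.0, 60.0, 30.0]. χ² = 90.883. df = 3, critical = 6.251. Reject H₀.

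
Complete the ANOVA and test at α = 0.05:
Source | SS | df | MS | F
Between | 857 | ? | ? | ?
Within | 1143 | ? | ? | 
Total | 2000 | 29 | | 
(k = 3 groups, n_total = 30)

df_between = 2, df_within = 27. MS_between = 428.5, MS_within = 42.33. F = 10.122, F_crit ≈ 3.354. Reject H₀.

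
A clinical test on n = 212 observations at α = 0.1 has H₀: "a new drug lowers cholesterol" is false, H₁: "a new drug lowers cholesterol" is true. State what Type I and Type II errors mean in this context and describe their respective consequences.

Type I (false positive): concluding that a new drug lowers cholesterol when it is not — approving an ineffective drug — patients take a useless medication and may skip effective alternatives. Type II (false negative): failing to conclude that a new drug lowers cholesterol when it is — shelving an effective drug — patients miss out on a treatment that would have helped. Which is costlier depends on domain priorities and is a judgement call rather than a statistical fact.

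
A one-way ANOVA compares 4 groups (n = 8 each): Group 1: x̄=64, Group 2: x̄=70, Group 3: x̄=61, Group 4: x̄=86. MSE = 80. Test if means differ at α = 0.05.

Grand mean = 70.25. SS_between = 2982.0, MS_between = 994.0. F = 12.425, F_crit ≈ 2.947. Reject H₀.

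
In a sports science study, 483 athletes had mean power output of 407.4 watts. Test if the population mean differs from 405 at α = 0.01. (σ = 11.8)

z = (x̄ - μ₀)/(σ/√n) = (407.4 - 405)/(11.8/√483) = 4.47. Critical value: ±2.576. Since |4.47| > 2.576, Reject H₀.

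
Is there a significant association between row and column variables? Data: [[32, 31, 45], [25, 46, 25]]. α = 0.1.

χ² = 8.821. df = 2, critical = 4.605. Reject H₀. Variables are dependent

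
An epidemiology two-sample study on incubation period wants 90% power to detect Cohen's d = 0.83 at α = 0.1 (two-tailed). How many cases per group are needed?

z_{α/2} = 1.645, z_β = Φ⁻¹(0.9) = 1.282. For large effect (d = 0.83): n per group = 2(z_{α/2} + z_β)²/d² = 2(1.645 + 1.282)²/0.83² = 24.9 → 25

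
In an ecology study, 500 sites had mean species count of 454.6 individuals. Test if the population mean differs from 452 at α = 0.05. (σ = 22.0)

z = (x̄ - μ₀)/(σ/√n) = (454.6 - 452)/(22.0/√500) = 2.643. Critical value: ±1.96. Since |2.643| > 1.96, Reject H₀.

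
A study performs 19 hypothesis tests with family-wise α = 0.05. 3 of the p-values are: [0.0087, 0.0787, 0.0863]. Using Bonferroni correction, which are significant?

Bonferroni α = 0.05/19 = 0.00263. None of the given p-values are significant.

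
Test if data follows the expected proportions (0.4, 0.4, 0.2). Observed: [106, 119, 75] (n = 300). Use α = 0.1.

Expected: [120.0, 120.0, 60.0]. χ² = 5.392. df = 2, critical = 4.605. Reject H₀.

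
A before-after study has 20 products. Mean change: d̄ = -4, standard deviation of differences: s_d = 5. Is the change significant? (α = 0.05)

t = d̄/(s_d/√n) = -4/(5/√20) = -3.578. df = 19, critical t = ±2.093. Reject H₀.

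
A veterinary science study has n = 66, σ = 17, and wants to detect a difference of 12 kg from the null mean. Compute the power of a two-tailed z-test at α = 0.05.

SE = σ/√n = 17/√66 = 2.093. Non-centrality λ = d/SE = 12/2.093 = 5.735. Power ≈ Φ(λ - z_{α/2}) = Φ(5.735 - 1.96) = Φ(3.775) = 1.0.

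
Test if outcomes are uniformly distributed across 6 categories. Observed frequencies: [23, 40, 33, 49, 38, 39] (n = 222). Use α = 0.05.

Expected = 37 each. χ² = Σ(O-E)²/E = 10.0. df = 5, critical value = 11.07. Fail to reject H₀.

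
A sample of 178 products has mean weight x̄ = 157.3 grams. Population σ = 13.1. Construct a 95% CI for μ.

CI = x̄ ± z*(σ/√n) = 157.3 ± 1.96(13.1/√178) = 157.3 ± 1.92 = (155.38, 159.22)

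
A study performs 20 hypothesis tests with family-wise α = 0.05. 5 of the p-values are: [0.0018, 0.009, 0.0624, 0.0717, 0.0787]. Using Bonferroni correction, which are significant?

Bonferroni α = 0.05/20 = 0.0025. Significant p-values: [0.0018]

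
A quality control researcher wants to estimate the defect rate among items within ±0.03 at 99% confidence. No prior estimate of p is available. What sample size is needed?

Conservative approach: use p = 0.5 (maximizes p(1-p) = 0.25). n = z²(0.25)/E² = 2.576²×0.25/0.03² = 1843.3 → n = 1844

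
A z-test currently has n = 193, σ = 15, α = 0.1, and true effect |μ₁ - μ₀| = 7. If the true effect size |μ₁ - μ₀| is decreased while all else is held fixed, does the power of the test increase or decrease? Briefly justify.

Power decreases: a smaller true effect decreases the non-centrality λ = |μ₁ - μ₀|/(σ/√n).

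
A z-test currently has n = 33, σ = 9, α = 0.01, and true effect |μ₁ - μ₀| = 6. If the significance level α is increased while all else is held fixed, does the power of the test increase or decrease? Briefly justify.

Power increases: a larger α lowers the critical value, so more of the H₁ sampling distribution falls in the rejection region.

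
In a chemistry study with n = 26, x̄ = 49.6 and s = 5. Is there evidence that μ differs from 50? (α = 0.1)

t = (x̄ - μ₀)/(s/√n) = (49.6 - 50)/(5/√26) = -0.408. df = 25, critical t = ±1.708. Fail to reject H₀.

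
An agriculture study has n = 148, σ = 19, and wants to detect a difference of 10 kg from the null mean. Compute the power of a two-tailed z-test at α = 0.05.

SE = σ/√n = 19/√148 = 1.562. Non-centrality λ = d/SE = 10/1.562 = 6.403. Power ≈ Φ(λ - z_{α/2}) = Φ(6.403 - 1.96) = Φ(4.443) = 1.0.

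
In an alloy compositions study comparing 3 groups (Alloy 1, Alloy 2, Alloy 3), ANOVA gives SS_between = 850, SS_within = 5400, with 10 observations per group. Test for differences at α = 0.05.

df_between = 2, df_within = 27. F = MS_between/MS_within = 425.0/200.0 = 2.125. F_crit ≈ 3.354. Fail to reject H₀.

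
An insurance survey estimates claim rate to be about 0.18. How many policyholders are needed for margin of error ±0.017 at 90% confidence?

n = z²p(1-p)/E² = 1.645²×0.18×0.82/0.017² = 1382.04 → n = 1383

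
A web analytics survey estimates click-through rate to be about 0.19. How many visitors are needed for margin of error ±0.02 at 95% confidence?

n = z²p(1-p)/E² = 1.96²×0.19×0.81/0.02² = 1478.1 → n = 1479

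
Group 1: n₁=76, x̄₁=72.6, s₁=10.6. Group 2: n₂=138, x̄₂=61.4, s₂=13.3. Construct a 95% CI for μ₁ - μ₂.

Difference = 11.2. SE = √(10.6²/76 + 13.3²/138) = 1.661. CI = (7.94, 14.46)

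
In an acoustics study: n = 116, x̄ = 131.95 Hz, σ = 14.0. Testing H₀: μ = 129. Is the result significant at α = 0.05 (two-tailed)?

z = (131.95 - 129)/(14.0/√116) = 2.269. Since |z| > 1.96, significant at α = 0.05.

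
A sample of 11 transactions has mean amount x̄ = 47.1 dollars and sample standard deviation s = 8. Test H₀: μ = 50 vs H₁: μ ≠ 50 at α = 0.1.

t = (x̄ - μ₀)/(s/√n) = (47.1 - 50)/(8/√11) = -1.202. df = 10, critical t = ±1.812. Fail to reject H₀.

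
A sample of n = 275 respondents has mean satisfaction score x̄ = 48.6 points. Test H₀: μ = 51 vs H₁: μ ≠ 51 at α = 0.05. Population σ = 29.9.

z = (x̄ - μ₀)/(σ/√n) = (48.6 - 51)/(29.9/√275) = -1.331. Critical value: ±1.96. Since |-1.331| ≤ 1.96, Fail to reject H₀.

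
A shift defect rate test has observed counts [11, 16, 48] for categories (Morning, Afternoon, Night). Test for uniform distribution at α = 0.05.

Expected = 25 each. χ² = Σ(O-E)²/E = 32.24. df = 2, critical value = 5.991. Reject H₀.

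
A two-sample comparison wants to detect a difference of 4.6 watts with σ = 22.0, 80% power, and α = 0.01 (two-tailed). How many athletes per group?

n per group = 2(z_α/2 + z_β)²σ²/d² = 2×(2.576 + 0.84)²×22.0²/4.6² = 533.8 → n = 534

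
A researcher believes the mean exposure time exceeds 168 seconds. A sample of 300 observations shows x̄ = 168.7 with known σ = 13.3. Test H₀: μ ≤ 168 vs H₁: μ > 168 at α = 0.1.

z = 0.912. Critical value: 1.28. Fail to reject H₀.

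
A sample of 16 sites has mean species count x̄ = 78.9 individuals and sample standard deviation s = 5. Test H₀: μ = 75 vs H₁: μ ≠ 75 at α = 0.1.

t = (x̄ - μ₀)/(s/√n) = (78.9 - 75)/(5/√16) = 3.12. df = 15, critical t = ±1.753. Reject H₀.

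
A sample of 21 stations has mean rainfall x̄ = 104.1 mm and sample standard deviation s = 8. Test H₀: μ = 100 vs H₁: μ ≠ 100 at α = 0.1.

t = (x̄ - μ₀)/(s/√n) = (104.1 - 100)/(8/√21) = 2.349. df = 20, critical t = ±1.725. Reject H₀.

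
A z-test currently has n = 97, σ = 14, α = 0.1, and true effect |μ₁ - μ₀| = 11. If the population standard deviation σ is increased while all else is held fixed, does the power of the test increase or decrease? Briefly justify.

Power decreases: a larger σ inflates the standard error σ/√n, pulling the sampling distribution under H₁ back toward the critical value.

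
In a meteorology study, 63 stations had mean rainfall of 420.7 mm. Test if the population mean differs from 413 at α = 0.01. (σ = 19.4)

z = (x̄ - μ₀)/(σ/√n) = (420.7 - 413)/(19.4/√63) = 3.15. Critical value: ±2.576. Since |3.15| > 2.576, Reject H₀.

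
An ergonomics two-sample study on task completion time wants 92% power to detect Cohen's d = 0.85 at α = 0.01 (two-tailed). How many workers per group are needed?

z_{α/2} = 2.576, z_β = Φ⁻¹(0.92) = 1.405. For large effect (d = 0.85): n per group = 2(z_{α/2} + z_β)²/d² = 2(2.576 + 1.405)²/0.85² = 43.9 → 44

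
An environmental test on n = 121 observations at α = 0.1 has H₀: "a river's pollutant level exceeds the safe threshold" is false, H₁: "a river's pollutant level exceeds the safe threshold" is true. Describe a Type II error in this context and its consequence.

Type II error: failing to reject H₀ when it is false — concluding that a river's pollutant level exceeds the safe threshold is not supported when in fact it is. Consequence: allowing unsafe pollution to continue.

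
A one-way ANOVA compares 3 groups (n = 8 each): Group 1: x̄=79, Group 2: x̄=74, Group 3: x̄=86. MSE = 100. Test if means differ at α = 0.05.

Grand mean = 79.67. SS_between = 581.33, MS_between = 290.67. F = 2.907, F_crit ≈ 3.467. Fail to reject H₀.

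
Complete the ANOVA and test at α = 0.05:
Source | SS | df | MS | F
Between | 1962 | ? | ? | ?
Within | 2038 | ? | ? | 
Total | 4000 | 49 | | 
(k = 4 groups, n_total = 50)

df_between = 3, df_within = 46. MS_between = 654.0, MS_within = 44.3. F = 14.762, F_crit ≈ 2.807. Reject H₀.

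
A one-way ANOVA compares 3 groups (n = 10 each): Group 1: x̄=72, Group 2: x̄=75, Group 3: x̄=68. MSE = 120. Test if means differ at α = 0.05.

Grand mean = 71.67. SS_between = 246.67, MS_between = 123.33. F = 1.028, F_crit ≈ 3.354. Fail to reject H₀.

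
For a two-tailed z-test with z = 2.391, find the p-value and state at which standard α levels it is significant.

p = 2·P(Z > |2.391|) = 2·(1 - Φ(2.391)) ≈ 0.0168. Significant at α = 0.1; Significant at α = 0.05.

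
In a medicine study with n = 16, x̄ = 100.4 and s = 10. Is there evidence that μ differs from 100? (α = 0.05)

t = (x̄ - μ₀)/(s/√n) = (100.4 - 100)/(10/√16) = 0.16. df = 15, critical t = ±2.131. Fail to reject H₀.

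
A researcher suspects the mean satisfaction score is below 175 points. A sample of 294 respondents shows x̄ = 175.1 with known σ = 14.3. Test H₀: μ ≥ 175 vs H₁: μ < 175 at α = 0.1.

z = 0.12. Critical value: -1.28. Fail to reject H₀.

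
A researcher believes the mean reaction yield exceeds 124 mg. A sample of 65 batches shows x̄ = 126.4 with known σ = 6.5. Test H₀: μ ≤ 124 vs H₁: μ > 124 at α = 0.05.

z = 2.977. Critical value: 1.645. Reject H₀.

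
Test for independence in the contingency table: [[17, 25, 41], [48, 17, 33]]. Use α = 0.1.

χ² = 16.04. df = 2, critical = 4.605. Reject H₀. Variables are dependent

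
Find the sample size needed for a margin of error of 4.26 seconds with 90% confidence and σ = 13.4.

n = (z*σ/E)² = (1.645×13.4/4.26)² = 26.8 → n = 27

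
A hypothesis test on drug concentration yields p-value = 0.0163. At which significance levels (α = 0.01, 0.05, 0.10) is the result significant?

p = 0.0163. Significant at: α = 0.05, 0.1.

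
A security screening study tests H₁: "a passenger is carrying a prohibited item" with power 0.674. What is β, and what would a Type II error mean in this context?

β = 1 - power = 1 - 0.674 = 0.326. A Type II error is failing to reject H₀ when H₀ is false (false negative) — here, failing to conclude that a passenger is carrying a prohibited item when in fact it is true. Consequence: letting a prohibited item through — security breach.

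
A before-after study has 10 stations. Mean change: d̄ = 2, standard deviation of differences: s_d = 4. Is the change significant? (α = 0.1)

t = d̄/(s_d/√n) = 2/(4/√10) = 1.581. df = 9, critical t = ±1.833. Fail to reject H₀.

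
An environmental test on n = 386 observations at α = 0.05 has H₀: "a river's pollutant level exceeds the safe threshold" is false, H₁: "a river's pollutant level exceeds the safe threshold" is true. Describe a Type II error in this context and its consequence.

Type II error: failing to reject H₀ when it is false — concluding that a river's pollutant level exceeds the safe threshold is not supported when in fact it is. Consequence: allowing unsafe pollution to continue.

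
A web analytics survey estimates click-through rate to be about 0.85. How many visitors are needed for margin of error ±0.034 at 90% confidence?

n = z²p(1-p)/E² = 1.645²×0.85×0.15/0.034² = 298.5 → n = 299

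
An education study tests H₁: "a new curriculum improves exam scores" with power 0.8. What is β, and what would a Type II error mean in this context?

β = 1 - power = 1 - 0.8 = 0.2. A Type II error is failing to reject H₀ when H₀ is false (false negative) — here, failing to conclude that a new curriculum improves exam scores when in fact it is true. Consequence: keeping the old curriculum when the new one would have helped students.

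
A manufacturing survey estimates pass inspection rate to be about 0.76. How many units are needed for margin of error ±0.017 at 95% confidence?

n = z²p(1-p)/E² = 1.96²×0.76×0.24/0.017² = 2424.6 → n = 2425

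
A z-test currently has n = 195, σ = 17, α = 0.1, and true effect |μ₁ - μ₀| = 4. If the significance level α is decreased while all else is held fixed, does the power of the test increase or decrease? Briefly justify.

Power decreases: a smaller α raises the critical value, so less of the H₁ sampling distribution falls in the rejection region.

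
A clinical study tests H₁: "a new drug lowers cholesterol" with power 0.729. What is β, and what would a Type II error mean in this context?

β = 1 - power = 1 - 0.729 = 0.271. A Type II error is failing to reject H₀ when H₀ is false (false negative) — here, failing to conclude that a new drug lowers cholesterol when in fact it is true. Consequence: shelving an effective drug — patients miss out on a treatment that would have helped.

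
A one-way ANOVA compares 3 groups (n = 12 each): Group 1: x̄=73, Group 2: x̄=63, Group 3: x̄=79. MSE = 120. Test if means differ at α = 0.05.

Grand mean = 71.67. SS_between = 1568.0, MS_between = 784.0. F = 6.533, F_crit ≈ 3.285. Reject H₀.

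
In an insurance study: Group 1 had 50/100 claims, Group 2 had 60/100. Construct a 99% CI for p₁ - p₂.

p̂₁ = 0.5, p̂₂ = 0.6. Difference = -0.1. CI = (-0.28, 0.08)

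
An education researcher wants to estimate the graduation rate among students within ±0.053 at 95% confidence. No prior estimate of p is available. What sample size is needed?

Conservative approach: use p = 0.5 (maximizes p(1-p) = 0.25). n = z²(0.25)/E² = 1.96²×0.25/0.053² = 341.9 → n = 342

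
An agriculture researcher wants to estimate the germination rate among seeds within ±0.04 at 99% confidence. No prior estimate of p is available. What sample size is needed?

Conservative approach: use p = 0.5 (maximizes p(1-p) = 0.25). n = z²(0.25)/E² = 2.576²×0.25/0.04² = 1036.8 → n = 1037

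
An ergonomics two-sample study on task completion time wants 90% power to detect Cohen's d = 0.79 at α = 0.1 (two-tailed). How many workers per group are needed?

z_{α/2} = 1.645, z_β = Φ⁻¹(0.9) = 1.282. For medium effect (d = 0.79): n per group = 2(z_{α/2} + z_β)²/d² = 2(1.645 + 1.282)²/0.79² = 27.5 → 28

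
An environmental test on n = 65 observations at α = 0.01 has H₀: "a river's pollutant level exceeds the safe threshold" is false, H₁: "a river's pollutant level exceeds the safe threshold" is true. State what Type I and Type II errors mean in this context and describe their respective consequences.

Type I (false positive): concluding that a river's pollutant level exceeds the safe threshold when it is not — shutting down a compliant factory unnecessarily. Type II (false negative): failing to conclude that a river's pollutant level exceeds the safe threshold when it is — allowing unsafe pollution to continue. Which is costlier depends on domain priorities and is a judgement call rather than a statistical fact.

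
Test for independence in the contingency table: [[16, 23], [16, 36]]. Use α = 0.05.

χ² = 1.028. df = 1, critical = 3.841. Fail to reject H₀. No evidence of dependence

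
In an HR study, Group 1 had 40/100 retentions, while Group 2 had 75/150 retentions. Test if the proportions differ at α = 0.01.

p̂₁ = 0.4, p̂₂ = 0.5, pooled p̂ = 0.46. z = -1.554. Critical: ±2.576. Fail to reject H₀.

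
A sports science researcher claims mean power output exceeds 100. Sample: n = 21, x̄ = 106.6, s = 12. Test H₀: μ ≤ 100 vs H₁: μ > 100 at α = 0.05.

t = (106.6 - 100)/(12/√21) = 2.52, df = 20. Critical t = 1.725. Reject H₀.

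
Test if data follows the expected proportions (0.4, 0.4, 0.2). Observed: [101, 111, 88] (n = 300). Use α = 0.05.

Expected: [120.0, 120.0, 60.0]. χ² = 16.75. df = 2, critical = 5.991. Reject H₀.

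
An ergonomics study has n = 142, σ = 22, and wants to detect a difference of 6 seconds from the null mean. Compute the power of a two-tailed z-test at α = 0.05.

SE = σ/√n = 22/√142 = 1.846. Non-centrality λ = d/SE = 6/1.846 = 3.25. Power ≈ Φ(λ - z_{α/2}) = Φ(3.25 - 1.96) = Φ(1.29) = 0.901.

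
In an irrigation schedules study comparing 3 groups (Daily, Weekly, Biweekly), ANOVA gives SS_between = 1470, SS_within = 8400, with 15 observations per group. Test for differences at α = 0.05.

df_between = 2, df_within = 42. F = MS_between/MS_within = 735.0/200.0 = 3.675. F_crit ≈ 3.22. Reject H₀. At least one mean differs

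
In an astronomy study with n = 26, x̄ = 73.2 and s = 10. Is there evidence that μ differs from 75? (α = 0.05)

t = (x̄ - μ₀)/(s/√n) = (73.2 - 75)/(10/√26) = -0.918. df = 25, critical t = ±2.06. Fail to reject H₀.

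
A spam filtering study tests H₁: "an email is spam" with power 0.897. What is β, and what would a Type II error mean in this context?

β = 1 - power = 1 - 0.897 = 0.103. A Type II error is failing to reject H₀ when H₀ is false (false negative) — here, failing to conclude that an email is spam when in fact it is true. Consequence: a spam email lands in the inbox.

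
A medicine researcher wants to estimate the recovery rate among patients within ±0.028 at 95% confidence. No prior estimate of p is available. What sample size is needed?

Conservative approach: use p = 0.5 (maximizes p(1-p) = 0.25). n = z²(0.25)/E² = 1.96²×0.25/0.028² = 1225.0 → n = 1225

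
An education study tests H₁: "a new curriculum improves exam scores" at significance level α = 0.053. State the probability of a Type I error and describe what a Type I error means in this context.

P(Type I error) = α = 0.053. A Type I error is rejecting H₀ when H₀ is actually true (false positive) — here, concluding that a new curriculum improves exam scores when in fact this is not the case. Consequence: adopting a curriculum that gives no real benefit — disruption for nothing.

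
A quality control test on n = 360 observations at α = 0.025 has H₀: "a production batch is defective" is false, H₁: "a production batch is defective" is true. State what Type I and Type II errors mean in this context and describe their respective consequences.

Type I (false positive): concluding that a production batch is defective when it is not — scrapping a good batch — wasted material and cost for no reason. Type II (false negative): failing to conclude that a production batch is defective when it is — shipping a defective batch — faulty products reach customers. Which is costlier depends on domain priorities and is a judgement call rather than a statistical fact.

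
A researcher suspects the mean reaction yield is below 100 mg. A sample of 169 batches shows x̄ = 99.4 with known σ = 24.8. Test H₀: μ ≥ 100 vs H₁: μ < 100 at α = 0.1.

z = -0.315. Critical value: -1.28. Fail to reject H₀.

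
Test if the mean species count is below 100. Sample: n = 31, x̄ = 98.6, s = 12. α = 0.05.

t = (98.6 - 100)/(12/√31) = -0.65, df = 30. Critical t = -1.697. Fail to reject H₀.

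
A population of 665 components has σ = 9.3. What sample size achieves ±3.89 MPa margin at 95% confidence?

Without FPC: n₀ = (1.96×9.3/3.89)² = 21.957. With FPC: n = n₀N/(n₀+N-1) = 21.3 → n = 22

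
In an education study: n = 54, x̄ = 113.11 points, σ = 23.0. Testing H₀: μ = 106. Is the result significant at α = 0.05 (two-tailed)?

z = (113.11 - 106)/(23.0/√54) = 2.272. Since |z| > 1.96, significant at α = 0.05.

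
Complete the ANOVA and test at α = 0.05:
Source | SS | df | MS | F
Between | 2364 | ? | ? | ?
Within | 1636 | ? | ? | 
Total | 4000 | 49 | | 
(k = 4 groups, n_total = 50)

df_between = 3, df_within = 46. MS_between = 788.0, MS_within = 35.57. F = 22.156, F_crit ≈ 2.807. Reject H₀.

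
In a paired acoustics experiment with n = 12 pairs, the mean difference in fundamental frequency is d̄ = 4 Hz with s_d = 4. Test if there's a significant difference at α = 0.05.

t = d̄/(s_d/√n) = 4/(4/√12) = 3.464. df = 11, critical t = ±2.201. Reject H₀.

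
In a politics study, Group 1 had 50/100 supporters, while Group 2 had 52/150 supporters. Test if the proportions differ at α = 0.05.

p̂₁ = 0.5, p̂₂ = 0.347, pooled p̂ = 0.408. z = 2.417. Critical: ±1.96. Reject H₀.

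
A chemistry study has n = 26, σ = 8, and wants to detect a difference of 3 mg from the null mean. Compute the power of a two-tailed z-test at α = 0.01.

SE = σ/√n = 8/√26 = 1.569. Non-centrality λ = d/SE = 3/1.569 = 1.912. Power ≈ Φ(λ - z_{α/2}) = Φ(1.912 - 2.576) = Φ(-0.664) = 0.253.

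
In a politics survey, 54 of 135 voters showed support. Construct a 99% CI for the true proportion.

p̂ = 0.4. CI = p̂ ± z*√(p̂(1-p̂)/n) = (0.291, 0.509)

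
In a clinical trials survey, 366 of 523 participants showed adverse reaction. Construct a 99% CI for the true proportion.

p̂ = 0.7. CI = p̂ ± z*√(p̂(1-p̂)/n) = (0.648, 0.751)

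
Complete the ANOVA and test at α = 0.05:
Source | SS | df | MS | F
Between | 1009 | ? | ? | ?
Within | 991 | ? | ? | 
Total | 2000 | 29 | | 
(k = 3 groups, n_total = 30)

df_between = 2, df_within = 27. MS_between = 504.5, MS_within = 36.7. F = 13.745, F_crit ≈ 3.354. Reject H₀.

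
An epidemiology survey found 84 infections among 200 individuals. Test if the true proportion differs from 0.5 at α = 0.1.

p̂ = 0.42, p₀ = 0.5. z = (p̂ - p₀)/√(p₀(1-p₀)/n) = -2.263. Critical: ±1.645. Reject H₀.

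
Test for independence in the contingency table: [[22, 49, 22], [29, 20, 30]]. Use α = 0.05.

χ² = 13.329. df = 2, critical = 5.991. Reject H₀. Variables are dependent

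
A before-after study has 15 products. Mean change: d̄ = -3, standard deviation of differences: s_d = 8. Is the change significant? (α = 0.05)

t = d̄/(s_d/√n) = -3/(8/√15) = -1.452. df = 14, critical t = ±2.145. Fail to reject H₀.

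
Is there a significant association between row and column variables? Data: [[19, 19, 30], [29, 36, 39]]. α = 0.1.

χ² = 1.022. df = 2, critical = 4.605. Fail to reject H₀. No evidence of dependence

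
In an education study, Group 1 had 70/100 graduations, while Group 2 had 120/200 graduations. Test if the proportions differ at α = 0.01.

p̂₁ = 0.7, p̂₂ = 0.6, pooled p̂ = 0.633. z = 1.694. Critical: ±2.576. Fail to reject H₀.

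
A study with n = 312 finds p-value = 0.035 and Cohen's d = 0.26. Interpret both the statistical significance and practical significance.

Statistically significant (p = 0.035 < 0.05). Cohen's d = 0.26 indicates a small effect size. Both statistical and practical significance should be considered.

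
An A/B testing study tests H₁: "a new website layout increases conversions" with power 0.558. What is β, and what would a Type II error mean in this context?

β = 1 - power = 1 - 0.558 = 0.442. A Type II error is failing to reject H₀ when H₀ is false (false negative) — here, failing to conclude that a new website layout increases conversions when in fact it is true. Consequence: discarding a layout that would have improved conversions — lost revenue.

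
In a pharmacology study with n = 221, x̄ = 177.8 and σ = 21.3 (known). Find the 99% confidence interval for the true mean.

CI = x̄ ± z*(σ/√n) = 177.8 ± 2.576(21.3/√221) = 177.8 ± 3.69 = (174.11, 181.49)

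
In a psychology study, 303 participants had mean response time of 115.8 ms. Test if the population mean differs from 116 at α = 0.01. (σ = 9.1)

z = (x̄ - μ₀)/(σ/√n) = (115.8 - 116)/(9.1/√303) = -0.383. Critical value: ±2.576. Since |-0.383| ≤ 2.576, Fail to reject H₀.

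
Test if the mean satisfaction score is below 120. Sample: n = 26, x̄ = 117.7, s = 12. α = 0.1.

t = (117.7 - 120)/(12/√26) = -0.977, df = 25. Critical t = -1.316. Fail to reject H₀.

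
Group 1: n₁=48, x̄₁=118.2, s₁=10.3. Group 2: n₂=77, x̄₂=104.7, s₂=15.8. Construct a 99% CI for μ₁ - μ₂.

Difference = 13.5. SE = √(10.3²/48 + 15.8²/77) = 2.335. CI = (7.49, 19.51)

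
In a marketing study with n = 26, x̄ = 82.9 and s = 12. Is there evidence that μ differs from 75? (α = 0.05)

t = (x̄ - μ₀)/(s/√n) = (82.9 - 75)/(12/√26) = 3.357. df = 25, critical t = ±2.06. Reject H₀.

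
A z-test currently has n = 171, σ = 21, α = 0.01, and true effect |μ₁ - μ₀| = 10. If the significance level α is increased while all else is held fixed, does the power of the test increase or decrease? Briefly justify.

Power increases: a larger α lowers the critical value, so more of the H₁ sampling distribution falls in the rejection region.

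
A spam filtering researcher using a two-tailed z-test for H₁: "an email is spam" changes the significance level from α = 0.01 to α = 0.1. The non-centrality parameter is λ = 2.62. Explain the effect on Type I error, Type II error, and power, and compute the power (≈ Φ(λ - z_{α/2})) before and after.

Increasing α from 0.01 to 0.1:
• Type I error rate increases (α is the Type I rate by definition).
• Critical value moves from z_{α/2} = 2.576 to 1.645, so power = Φ(λ - z_{α/2}) goes from Φ(2.62 - 2.576) = 0.518 to Φ(2.62 - 1.645) = 0.835.
• Type II error rate β = 1 - power therefore decreases (0.482 → 0.165).
Appropriate when false negatives are costly — here, a spam email lands in the inbox.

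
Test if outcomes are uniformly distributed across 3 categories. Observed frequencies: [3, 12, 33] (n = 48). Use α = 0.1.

Expected = 16 each. χ² = Σ(O-E)²/E = 29.625. df = 2, critical value = 4.605. Reject H₀.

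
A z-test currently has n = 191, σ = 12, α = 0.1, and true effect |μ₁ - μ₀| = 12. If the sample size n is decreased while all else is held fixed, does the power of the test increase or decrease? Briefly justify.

Power decreases: a smaller n inflates the standard error σ/√n, pulling the sampling distribution under H₁ back toward the critical value.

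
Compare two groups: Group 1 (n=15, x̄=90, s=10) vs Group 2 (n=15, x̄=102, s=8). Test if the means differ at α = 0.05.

Pooled sp = 9.06. t = -3.629, df = 28. Critical t = ±2.048. Reject H₀.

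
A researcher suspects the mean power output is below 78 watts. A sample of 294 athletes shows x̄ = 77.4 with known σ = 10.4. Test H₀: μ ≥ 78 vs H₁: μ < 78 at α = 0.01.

z = -0.989. Critical value: -2.33. Fail to reject H₀.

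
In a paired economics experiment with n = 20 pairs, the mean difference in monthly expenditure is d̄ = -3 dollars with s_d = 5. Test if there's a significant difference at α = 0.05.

t = d̄/(s_d/√n) = -3/(5/√20) = -2.683. df = 19, critical t = ±2.093. Reject H₀.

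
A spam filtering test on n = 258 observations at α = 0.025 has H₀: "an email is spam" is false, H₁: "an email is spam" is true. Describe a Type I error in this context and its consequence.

Type I error: rejecting H₀ when it is true — concluding that an email is spam when in fact it is not. Consequence: a legitimate email is sent to the spam folder and the user misses it.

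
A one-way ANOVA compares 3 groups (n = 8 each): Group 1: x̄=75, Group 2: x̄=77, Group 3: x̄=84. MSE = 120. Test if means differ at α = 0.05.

Grand mean = 78.67. SS_between = 357.33, MS_between = 178.67. F = 1.489, F_crit ≈ 3.467. Fail to reject H₀.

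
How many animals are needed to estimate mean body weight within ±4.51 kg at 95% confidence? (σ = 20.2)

n = (z*σ/E)² = (1.96×20.2/4.51)² = 77.1 → n = 78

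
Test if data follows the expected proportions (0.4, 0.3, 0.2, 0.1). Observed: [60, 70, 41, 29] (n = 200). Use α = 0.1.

Expected: [80.0, 60.0, 40.0, 20.0]. χ² = 10.742. df = 3, critical = 6.251. Reject H₀.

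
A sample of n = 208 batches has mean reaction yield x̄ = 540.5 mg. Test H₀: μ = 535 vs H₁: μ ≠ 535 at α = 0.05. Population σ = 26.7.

z = (x̄ - μ₀)/(σ/√n) = (540.5 - 535)/(26.7/√208) = 2.971. Critical value: ±1.96. Since |2.971| > 1.96, Reject H₀.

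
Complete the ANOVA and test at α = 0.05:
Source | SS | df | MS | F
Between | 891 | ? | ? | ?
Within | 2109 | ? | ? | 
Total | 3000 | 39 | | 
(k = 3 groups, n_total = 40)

df_between = 2, df_within = 37. MS_between = 445.5, MS_within = 57.0. F = 7.816, F_crit ≈ 3.252. Reject H₀.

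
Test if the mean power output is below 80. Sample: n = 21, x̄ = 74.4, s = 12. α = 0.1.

t = (74.4 - 80)/(12/√21) = -2.139, df = 20. Critical t = -1.325. Reject H₀.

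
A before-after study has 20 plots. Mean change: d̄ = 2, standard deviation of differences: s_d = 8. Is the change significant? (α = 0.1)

t = d̄/(s_d/√n) = 2/(8/√20) = 1.118. df = 19, critical t = ±1.729. Fail to reject H₀.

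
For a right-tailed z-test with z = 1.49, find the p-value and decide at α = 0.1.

p = P(Z > 1.49) = 1 - Φ(1.49) ≈ 0.0681. Since p < 0.1, reject H₀ (significant) at α = 0.1.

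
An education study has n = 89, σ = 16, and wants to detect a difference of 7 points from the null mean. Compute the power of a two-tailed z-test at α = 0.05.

SE = σ/√n = 16/√89 = 1.696. Non-centrality λ = d/SE = 7/1.696 = 4.127. Power ≈ Φ(λ - z_{α/2}) = Φ(4.127 - 1.96) = Φ(2.167) = 0.985.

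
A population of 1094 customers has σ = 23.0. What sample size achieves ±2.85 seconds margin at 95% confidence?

Without FPC: n₀ = (1.96×23.0/2.85)² = 250.195. With FPC: n = n₀N/(n₀+N-1) = 203.8 → n = 204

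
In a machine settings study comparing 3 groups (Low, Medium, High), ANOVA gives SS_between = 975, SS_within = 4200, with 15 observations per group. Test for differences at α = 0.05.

df_between = 2, df_within = 42. F = MS_between/MS_within = 487.5/100.0 = 4.875. F_crit ≈ 3.22. Reject H₀. At least one mean differs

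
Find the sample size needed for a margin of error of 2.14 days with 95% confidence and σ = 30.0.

n = (z*σ/E)² = (1.96×30.0/2.14)² = 755.0 → n = 755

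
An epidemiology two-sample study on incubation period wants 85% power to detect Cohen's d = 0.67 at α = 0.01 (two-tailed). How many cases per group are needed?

z_{α/2} = 2.576, z_β = Φ⁻¹(0.85) = 1.036. For medium effect (d = 0.67): n per group = 2(z_{α/2} + z_β)²/d² = 2(2.576 + 1.036)²/0.67² = 58.1 → 59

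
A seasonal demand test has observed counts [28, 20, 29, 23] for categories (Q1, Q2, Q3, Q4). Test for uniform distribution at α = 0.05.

Expected = 25 each. χ² = Σ(O-E)²/E = 2.16. df = 3, critical value = 7.815. Fail to reject H₀.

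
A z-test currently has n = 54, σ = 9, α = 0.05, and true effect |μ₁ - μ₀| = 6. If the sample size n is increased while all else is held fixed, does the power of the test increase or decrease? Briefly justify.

Power increases: a larger n shrinks the standard error σ/√n, moving the sampling distribution under H₁ further from the critical value.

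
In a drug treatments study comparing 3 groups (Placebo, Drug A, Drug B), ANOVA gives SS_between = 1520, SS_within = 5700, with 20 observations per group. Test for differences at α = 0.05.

df_between = 2, df_within = 57. F = MS_between/MS_within = 760.0/100.0 = 7.6. F_crit ≈ 3.159. Reject H₀. At least one mean differs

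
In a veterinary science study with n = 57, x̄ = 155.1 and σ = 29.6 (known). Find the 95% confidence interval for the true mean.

CI = x̄ ± z*(σ/√n) = 155.1 ± 1.96(29.6/√57) = 155.1 ± 7.68 = (147.42, 162.78)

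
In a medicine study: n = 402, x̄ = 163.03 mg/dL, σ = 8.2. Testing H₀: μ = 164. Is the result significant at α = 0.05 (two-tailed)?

z = (163.03 - 164)/(8.2/√402) = -2.372. Since |z| > 1.96, significant at α = 0.05.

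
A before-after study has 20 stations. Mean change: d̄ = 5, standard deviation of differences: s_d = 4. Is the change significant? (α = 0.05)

t = d̄/(s_d/√n) = 5/(4/√20) = 5.59. df = 19, critical t = ±2.093. Reject H₀.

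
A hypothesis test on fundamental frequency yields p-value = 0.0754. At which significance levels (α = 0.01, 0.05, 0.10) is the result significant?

p = 0.0754. Significant at: α = 0.1.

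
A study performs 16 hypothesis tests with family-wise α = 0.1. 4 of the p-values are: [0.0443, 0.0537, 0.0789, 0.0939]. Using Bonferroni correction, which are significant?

Bonferroni α = 0.1/16 = 0.00625. None of the given p-values are significant.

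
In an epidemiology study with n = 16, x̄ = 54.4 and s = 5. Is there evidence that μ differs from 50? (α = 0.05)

t = (x̄ - μ₀)/(s/√n) = (54.4 - 50)/(5/√16) = 3.52. df = 15, critical t = ±2.131. Reject H₀.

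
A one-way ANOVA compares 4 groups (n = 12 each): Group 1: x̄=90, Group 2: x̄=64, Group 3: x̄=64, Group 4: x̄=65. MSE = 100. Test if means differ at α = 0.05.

Grand mean = 70.75. SS_between = 5937.0, MS_between = 1979.0. F = 19.79, F_crit ≈ 2.816. Reject H₀.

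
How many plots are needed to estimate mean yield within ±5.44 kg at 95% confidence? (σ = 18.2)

n = (z*σ/E)² = (1.96×18.2/5.44)² = 43.0 → n = 43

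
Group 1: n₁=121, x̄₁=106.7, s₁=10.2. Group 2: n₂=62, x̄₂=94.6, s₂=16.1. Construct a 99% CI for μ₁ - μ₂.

Difference = 12.1. SE = √(10.2²/121 + 16.1²/62) = 2.245. CI = (6.32, 17.88)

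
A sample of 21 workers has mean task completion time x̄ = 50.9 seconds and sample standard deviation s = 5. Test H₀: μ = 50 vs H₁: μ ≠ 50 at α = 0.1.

t = (x̄ - μ₀)/(s/√n) = (50.9 - 50)/(5/√21) = 0.825. df = 20, critical t = ±1.725. Fail to reject H₀.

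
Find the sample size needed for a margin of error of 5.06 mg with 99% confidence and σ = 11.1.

n = (z*σ/E)² = (2.576×11.1/5.06)² = 31.9 → n = 32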